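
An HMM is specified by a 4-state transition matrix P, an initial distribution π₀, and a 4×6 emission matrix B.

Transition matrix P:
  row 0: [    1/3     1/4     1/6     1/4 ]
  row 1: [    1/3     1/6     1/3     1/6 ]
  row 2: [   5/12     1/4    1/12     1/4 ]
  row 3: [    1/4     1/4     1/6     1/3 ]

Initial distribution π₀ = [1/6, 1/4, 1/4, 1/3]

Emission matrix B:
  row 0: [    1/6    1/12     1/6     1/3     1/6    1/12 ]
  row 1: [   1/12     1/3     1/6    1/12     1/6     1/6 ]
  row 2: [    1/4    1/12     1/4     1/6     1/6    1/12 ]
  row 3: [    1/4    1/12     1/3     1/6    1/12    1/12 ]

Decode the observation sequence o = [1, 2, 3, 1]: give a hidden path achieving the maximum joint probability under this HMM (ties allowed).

path = [1, 2, 0, 1]

t=0: δ = [1.389e-02, 8.333e-02, 2.083e-02, 2.778e-02]  (obs o_0=1)
t=1: δ = [4.630e-03, 2.315e-03, 6.944e-03, 4.630e-03]  ψ = [1, 1, 1, 1]  (obs o_1=2)
t=2: δ = [9.645e-04, 1.447e-04, 1.286e-04, 2.894e-04]  ψ = [2, 2, 0, 2]  (obs o_2=3)
t=3: δ = [2.679e-05, 8.038e-05, 1.340e-05, 2.009e-05]  ψ = [0, 0, 0, 0]  (obs o_3=1)
backtrack: best end state = 1; path = [1, 2, 0, 1]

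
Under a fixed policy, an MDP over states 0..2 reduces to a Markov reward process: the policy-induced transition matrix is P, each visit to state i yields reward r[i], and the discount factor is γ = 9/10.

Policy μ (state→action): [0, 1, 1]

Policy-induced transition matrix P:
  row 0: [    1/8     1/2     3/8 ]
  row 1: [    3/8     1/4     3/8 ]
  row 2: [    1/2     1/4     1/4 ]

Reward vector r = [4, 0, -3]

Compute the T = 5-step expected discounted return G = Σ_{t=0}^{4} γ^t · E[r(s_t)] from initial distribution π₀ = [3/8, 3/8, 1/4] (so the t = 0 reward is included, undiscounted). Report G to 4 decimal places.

G = 1.6985

t=0: π = [0.3750, 0.3750, 0.2500], E[r] = 0.7500, γ^t·E[r] = 0.750000, running G = 0.750000
t=1: π = [0.3125, 0.3438, 0.3438], E[r] = 0.2188, γ^t·E[r] = 0.196875, running G = 0.946875
t=2: π = [0.3398, 0.3281, 0.3320], E[r] = 0.3633, γ^t·E[r] = 0.294258, running G = 1.241133
t=3: π = [0.3315, 0.3350, 0.3335], E[r] = 0.3257, γ^t·E[r] = 0.237423, running G = 1.478556
t=4: π = [0.3338, 0.3329, 0.3333], E[r] = 0.3353, γ^t·E[r] = 0.219968, running G = 1.698524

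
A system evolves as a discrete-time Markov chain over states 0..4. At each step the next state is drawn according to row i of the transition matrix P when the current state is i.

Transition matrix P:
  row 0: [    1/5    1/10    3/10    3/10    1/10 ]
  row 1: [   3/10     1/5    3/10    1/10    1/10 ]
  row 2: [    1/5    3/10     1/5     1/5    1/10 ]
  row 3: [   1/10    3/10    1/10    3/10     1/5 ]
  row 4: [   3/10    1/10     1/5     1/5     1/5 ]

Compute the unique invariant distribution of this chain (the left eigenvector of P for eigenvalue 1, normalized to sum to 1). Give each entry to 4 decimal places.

Balance equations π_j = Σ_i π_i·P[i][j]:
  π_0 = 1/5·π_0 + 3/10·π_1 + 1/5·π_2 + 1/10·π_3 + 3/10·π_4
  π_1 = 1/10·π_0 + 1/5·π_1 + 3/10·π_2 + 3/10·π_3 + 1/10·π_4
  π_2 = 3/10·π_0 + 3/10·π_1 + 1/5·π_2 + 1/10·π_3 + 1/5·π_4
  π_3 = 3/10·π_0 + 1/10·π_1 + 1/5·π_2 + 3/10·π_3 + 1/5·π_4
  normalize: π_0 + π_1 + π_2 + π_3 + π_4 = 1
Solving the linear system gives exactly π = [972/4579, 959/4579, 53/241, 1019/4579, 622/4579].

π = [0.2123, 0.2094, 0.2199, 0.2225, 0.1358]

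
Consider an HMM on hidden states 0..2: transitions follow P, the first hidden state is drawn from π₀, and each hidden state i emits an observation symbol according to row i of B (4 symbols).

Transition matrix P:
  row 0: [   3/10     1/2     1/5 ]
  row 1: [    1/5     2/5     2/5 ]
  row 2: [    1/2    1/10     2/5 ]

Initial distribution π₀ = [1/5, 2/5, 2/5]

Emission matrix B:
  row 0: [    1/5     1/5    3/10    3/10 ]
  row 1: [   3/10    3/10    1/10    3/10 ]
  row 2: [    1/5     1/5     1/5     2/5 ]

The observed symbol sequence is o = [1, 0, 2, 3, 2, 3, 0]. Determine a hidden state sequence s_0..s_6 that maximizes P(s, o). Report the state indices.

path = [1, 1, 2, 2, 0, 1, 1]

t=0: δ = [4.000e-02, 1.200e-01, 8.000e-02]  (obs o_0=1)
t=1: δ = [8.000e-03, 1.440e-02, 9.600e-03]  ψ = [2, 1, 1]  (obs o_1=0)
t=2: δ = [1.440e-03, 5.760e-04, 1.152e-03]  ψ = [2, 1, 1]  (obs o_2=2)
t=3: δ = [1.728e-04, 2.160e-04, 1.843e-04]  ψ = [2, 0, 2]  (obs o_3=3)
t=4: δ = [2.765e-05, 8.640e-06, 1.728e-05]  ψ = [2, 0, 1]  (obs o_4=2)
t=5: δ = [2.592e-06, 4.147e-06, 2.765e-06]  ψ = [2, 0, 2]  (obs o_5=3)
t=6: δ = [2.765e-07, 4.977e-07, 3.318e-07]  ψ = [2, 1, 1]  (obs o_6=0)
backtrack: best end state = 1; path = [1, 1, 2, 2, 0, 1, 1]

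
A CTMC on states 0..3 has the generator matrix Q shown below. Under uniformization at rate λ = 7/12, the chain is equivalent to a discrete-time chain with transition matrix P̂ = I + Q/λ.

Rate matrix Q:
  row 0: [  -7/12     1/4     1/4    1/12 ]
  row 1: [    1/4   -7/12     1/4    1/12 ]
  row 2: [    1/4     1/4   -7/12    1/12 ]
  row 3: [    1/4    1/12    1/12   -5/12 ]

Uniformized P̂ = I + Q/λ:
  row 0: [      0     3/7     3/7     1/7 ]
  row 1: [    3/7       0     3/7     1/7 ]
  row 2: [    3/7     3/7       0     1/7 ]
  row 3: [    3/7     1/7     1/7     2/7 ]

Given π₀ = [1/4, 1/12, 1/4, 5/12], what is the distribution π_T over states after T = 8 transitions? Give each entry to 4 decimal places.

t=0: π = [0.2500, 0.0833, 0.2500, 0.4167]
t=1: π = [0.3214, 0.2738, 0.2024, 0.2024]
t=2: π = [0.2908, 0.2534, 0.2840, 0.1718]
t=3: π = [0.3039, 0.2709, 0.2578, 0.1674]
t=4: π = [0.2983, 0.2646, 0.2703, 0.1668]
t=5: π = [0.3007, 0.2675, 0.2651, 0.1667]
t=6: π = [0.2997, 0.2663, 0.2673, 0.1667]
t=7: π = [0.3001, 0.2668, 0.2664, 0.1667]
t=8: π = [0.2999, 0.2666, 0.2668, 0.1667]

π = [0.2999, 0.2666, 0.2668, 0.1667]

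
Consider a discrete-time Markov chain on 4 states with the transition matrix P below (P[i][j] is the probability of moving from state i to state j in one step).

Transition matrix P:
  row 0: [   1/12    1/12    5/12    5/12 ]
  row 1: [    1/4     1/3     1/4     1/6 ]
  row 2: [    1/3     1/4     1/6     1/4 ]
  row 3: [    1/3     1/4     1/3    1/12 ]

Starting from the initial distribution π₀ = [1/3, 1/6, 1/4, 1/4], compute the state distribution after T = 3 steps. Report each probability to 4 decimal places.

t=0: π = [0.3333, 0.1667, 0.2500, 0.2500]
t=1: π = [0.2361, 0.2083, 0.3056, 0.2500]
t=2: π = [0.2569, 0.2280, 0.2847, 0.2303]
t=3: π = [0.2501, 0.2262, 0.2883, 0.2354]

π = [0.2501, 0.2262, 0.2883, 0.2354]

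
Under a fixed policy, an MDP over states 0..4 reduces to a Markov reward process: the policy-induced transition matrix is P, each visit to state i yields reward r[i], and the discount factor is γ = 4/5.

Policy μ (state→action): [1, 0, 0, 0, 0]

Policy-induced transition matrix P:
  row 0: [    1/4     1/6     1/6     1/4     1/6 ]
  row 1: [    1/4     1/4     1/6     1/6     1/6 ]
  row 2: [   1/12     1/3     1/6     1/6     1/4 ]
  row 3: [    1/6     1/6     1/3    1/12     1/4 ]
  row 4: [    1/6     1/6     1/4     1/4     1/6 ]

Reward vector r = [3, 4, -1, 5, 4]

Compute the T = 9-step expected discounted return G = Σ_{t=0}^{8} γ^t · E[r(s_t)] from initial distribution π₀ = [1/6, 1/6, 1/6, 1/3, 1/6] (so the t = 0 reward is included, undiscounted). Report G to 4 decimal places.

G = 13.0001

t=0: π = [0.1667, 0.1667, 0.1667, 0.3333, 0.1667], E[r] = 3.3333, γ^t·E[r] = 3.333333, running G = 3.333333
t=1: π = [0.1806, 0.2083, 0.2361, 0.1667, 0.2083], E[r] = 2.8056, γ^t·E[r] = 2.244444, running G = 5.577778
t=2: π = [0.1794, 0.2234, 0.2118, 0.1852, 0.2002], E[r] = 2.9468, γ^t·E[r] = 1.885926, running G = 7.463704
t=3: π = [0.1826, 0.2206, 0.2142, 0.1829, 0.1997], E[r] = 2.9292, γ^t·E[r] = 1.499753, running G = 8.963457
t=4: π = [0.1824, 0.2208, 0.2138, 0.1833, 0.1998], E[r] = 2.9319, γ^t·E[r] = 1.200915, running G = 10.164372
t=5: π = [0.1824, 0.2207, 0.2139, 0.1832, 0.1998], E[r] = 2.9315, γ^t·E[r] = 0.960590, running G = 11.124962
t=6: π = [0.1824, 0.2207, 0.2139, 0.1832, 0.1998], E[r] = 2.9315, γ^t·E[r] = 0.768486, running G = 11.893448
t=7: π = [0.1824, 0.2207, 0.2139, 0.1832, 0.1998], E[r] = 2.9315, γ^t·E[r] = 0.614787, running G = 12.508235
t=8: π = [0.1824, 0.2207, 0.2139, 0.1832, 0.1998], E[r] = 2.9315, γ^t·E[r] = 0.491830, running G = 13.000065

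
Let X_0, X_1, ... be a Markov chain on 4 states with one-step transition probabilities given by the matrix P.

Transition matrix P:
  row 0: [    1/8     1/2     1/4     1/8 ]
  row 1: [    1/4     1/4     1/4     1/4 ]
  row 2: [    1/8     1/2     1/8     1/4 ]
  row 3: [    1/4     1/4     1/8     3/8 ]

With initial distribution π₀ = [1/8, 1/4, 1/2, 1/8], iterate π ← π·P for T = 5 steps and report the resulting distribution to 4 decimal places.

π = [0.2007, 0.3487, 0.1936, 0.2570]

t=0: π = [0.1250, 0.2500, 0.5000, 0.1250]
t=1: π = [0.1719, 0.4063, 0.1719, 0.2500]
t=2: π = [0.2070, 0.3359, 0.1973, 0.2598]
t=3: π = [0.1995, 0.3511, 0.1929, 0.2566]
t=4: π = [0.2010, 0.3481, 0.1938, 0.2571]
t=5: π = [0.2007, 0.3487, 0.1936, 0.2570]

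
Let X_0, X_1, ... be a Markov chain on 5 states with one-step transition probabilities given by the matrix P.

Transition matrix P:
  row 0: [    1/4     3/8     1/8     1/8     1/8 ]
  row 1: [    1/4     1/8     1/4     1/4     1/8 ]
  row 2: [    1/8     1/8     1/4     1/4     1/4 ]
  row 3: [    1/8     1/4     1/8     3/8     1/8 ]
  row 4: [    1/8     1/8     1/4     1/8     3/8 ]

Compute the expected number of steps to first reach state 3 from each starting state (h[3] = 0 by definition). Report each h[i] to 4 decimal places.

First-step conditioning: h[3] = 0; for i ≠ 3, h[i] = 1 + Σ_k P[i][k]·h[k].
  h[0] = 1 + 1/4·h[0] + 3/8·h[1] + 1/8·h[2] + 1/8·h[4]
  h[1] = 1 + 1/4·h[0] + 1/8·h[1] + 1/4·h[2] + 1/8·h[4]
  h[2] = 1 + 1/8·h[0] + 1/8·h[1] + 1/4·h[2] + 1/4·h[4]
  h[4] = 1 + 1/8·h[0] + 1/8·h[1] + 1/4·h[2] + 3/8·h[4]
Solving the 4×4 linear system over states ≠ 3 gives exactly h = [3392/603, 3016/603, 336/67, 0, 384/67] (h[3] = 0 is the target).

h = [5.6252, 5.0017, 5.0149, 0.0000, 5.7313]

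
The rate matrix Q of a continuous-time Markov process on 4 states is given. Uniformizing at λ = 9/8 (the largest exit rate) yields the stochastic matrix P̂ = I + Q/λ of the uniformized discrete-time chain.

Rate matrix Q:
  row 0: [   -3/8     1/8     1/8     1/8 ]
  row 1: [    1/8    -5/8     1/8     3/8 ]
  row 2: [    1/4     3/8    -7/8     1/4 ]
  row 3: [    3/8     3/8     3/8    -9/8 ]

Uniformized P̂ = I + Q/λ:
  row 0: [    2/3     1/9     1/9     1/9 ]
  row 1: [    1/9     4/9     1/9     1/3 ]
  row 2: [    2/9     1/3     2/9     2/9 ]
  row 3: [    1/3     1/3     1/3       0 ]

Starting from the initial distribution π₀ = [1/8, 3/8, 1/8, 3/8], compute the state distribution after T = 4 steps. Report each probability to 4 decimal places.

π = [0.3664, 0.2875, 0.1698, 0.1762]

t=0: π = [0.1250, 0.3750, 0.1250, 0.3750]
t=1: π = [0.2778, 0.3472, 0.2083, 0.1667]
t=2: π = [0.3256, 0.3102, 0.1713, 0.1929]
t=3: π = [0.3539, 0.2954, 0.1730, 0.1776]
t=4: π = [0.3664, 0.2875, 0.1698, 0.1762]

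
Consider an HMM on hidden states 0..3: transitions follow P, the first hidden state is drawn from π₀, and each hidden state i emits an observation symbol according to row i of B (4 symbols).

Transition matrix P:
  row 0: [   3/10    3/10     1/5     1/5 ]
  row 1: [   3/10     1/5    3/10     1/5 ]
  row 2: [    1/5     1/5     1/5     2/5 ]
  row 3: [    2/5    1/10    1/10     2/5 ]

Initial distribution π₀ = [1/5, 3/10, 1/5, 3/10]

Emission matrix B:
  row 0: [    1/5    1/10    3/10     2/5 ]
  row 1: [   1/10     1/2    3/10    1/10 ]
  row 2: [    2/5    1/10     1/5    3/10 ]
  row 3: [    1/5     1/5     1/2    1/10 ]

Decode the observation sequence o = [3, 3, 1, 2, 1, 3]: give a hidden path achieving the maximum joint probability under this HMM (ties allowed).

path = [0, 0, 1, 0, 1, 0]

t=0: δ = [8.000e-02, 3.000e-02, 6.000e-02, 3.000e-02]  (obs o_0=3)
t=1: δ = [9.600e-03, 2.400e-03, 4.800e-03, 2.400e-03]  ψ = [0, 0, 0, 2]  (obs o_1=3)
t=2: δ = [2.880e-04, 1.440e-03, 1.920e-04, 3.840e-04]  ψ = [0, 0, 0, 0]  (obs o_2=1)
t=3: δ = [1.296e-04, 8.640e-05, 8.640e-05, 1.440e-04]  ψ = [1, 1, 1, 1]  (obs o_3=2)
t=4: δ = [5.760e-06, 1.944e-05, 2.592e-06, 1.152e-05]  ψ = [3, 0, 0, 3]  (obs o_4=1)
t=5: δ = [2.333e-06, 3.888e-07, 1.750e-06, 4.608e-07]  ψ = [1, 1, 1, 3]  (obs o_5=3)
backtrack: best end state = 0; path = [0, 0, 1, 0, 1, 0]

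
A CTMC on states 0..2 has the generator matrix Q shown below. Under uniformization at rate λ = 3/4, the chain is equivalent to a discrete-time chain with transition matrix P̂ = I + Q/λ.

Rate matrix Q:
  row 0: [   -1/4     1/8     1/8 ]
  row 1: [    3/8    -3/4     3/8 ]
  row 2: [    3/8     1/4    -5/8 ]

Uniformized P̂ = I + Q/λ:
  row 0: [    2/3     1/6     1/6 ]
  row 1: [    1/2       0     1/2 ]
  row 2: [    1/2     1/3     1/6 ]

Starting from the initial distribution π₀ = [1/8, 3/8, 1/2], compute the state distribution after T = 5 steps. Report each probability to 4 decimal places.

t=0: π = [0.1250, 0.3750, 0.5000]
t=1: π = [0.5208, 0.1875, 0.2917]
t=2: π = [0.5868, 0.1840, 0.2292]
t=3: π = [0.5978, 0.1742, 0.2280]
t=4: π = [0.5996, 0.1756, 0.2247]
t=5: π = [0.5999, 0.1748, 0.2252]

π = [0.5999, 0.1748, 0.2252]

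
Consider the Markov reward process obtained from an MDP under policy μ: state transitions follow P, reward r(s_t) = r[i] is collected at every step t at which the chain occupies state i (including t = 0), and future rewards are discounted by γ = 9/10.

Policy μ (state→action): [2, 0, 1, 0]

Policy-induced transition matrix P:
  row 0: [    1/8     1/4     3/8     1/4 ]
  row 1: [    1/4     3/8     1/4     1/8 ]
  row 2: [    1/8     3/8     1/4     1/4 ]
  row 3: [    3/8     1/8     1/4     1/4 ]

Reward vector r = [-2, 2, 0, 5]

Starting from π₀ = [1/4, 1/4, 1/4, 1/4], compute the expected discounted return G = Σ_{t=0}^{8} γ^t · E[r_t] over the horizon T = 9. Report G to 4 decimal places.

G = 7.5283

t=0: π = [0.2500, 0.2500, 0.2500, 0.2500], E[r] = 1.2500, γ^t·E[r] = 1.250000, running G = 1.250000
t=1: π = [0.2188, 0.2813, 0.2813, 0.2188], E[r] = 1.2188, γ^t·E[r] = 1.096875, running G = 2.346875
t=2: π = [0.2148, 0.2930, 0.2773, 0.2148], E[r] = 1.2305, γ^t·E[r] = 0.996680, running G = 3.343555
t=3: π = [0.2153, 0.2944, 0.2769, 0.2134], E[r] = 1.2251, γ^t·E[r] = 0.893096, running G = 4.236651
t=4: π = [0.2151, 0.2947, 0.2769, 0.2132], E[r] = 1.2252, γ^t·E[r] = 0.803827, running G = 5.040477
t=5: π = [0.2151, 0.2948, 0.2769, 0.2132], E[r] = 1.2251, γ^t·E[r] = 0.723421, running G = 5.763899
t=6: π = [0.2151, 0.2948, 0.2769, 0.2131], E[r] = 1.2251, γ^t·E[r] = 0.651069, running G = 6.414968
t=7: π = [0.2151, 0.2948, 0.2769, 0.2131], E[r] = 1.2251, γ^t·E[r] = 0.585962, running G = 7.000929
t=8: π = [0.2151, 0.2948, 0.2769, 0.2131], E[r] = 1.2251, γ^t·E[r] = 0.527365, running G = 7.528294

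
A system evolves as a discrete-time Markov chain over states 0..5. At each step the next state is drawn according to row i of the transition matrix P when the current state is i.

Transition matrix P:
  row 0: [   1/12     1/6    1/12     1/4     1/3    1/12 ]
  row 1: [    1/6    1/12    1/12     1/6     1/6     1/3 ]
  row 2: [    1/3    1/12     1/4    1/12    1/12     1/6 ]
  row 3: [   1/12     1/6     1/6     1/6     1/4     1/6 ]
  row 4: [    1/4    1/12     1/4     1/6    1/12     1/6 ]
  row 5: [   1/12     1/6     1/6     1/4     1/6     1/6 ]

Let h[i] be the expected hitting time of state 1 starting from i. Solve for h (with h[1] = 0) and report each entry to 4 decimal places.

First-step conditioning: h[1] = 0; for i ≠ 1, h[i] = 1 + Σ_k P[i][k]·h[k].
  h[0] = 1 + 1/12·h[0] + 1/12·h[2] + 1/4·h[3] + 1/3·h[4] + 1/12·h[5]
  h[2] = 1 + 1/3·h[0] + 1/4·h[2] + 1/12·h[3] + 1/12·h[4] + 1/6·h[5]
  h[3] = 1 + 1/12·h[0] + 1/6·h[2] + 1/6·h[3] + 1/4·h[4] + 1/6·h[5]
  h[4] = 1 + 1/4·h[0] + 1/4·h[2] + 1/6·h[3] + 1/12·h[4] + 1/6·h[5]
  h[5] = 1 + 1/12·h[0] + 1/6·h[2] + 1/4·h[3] + 1/6·h[4] + 1/6·h[5]
Solving the 5×5 linear system over states ≠ 1 gives exactly h = [135642/18383, 0, 146016/18383, 135570/18383, 4710/593, 134700/18383] (h[1] = 0 is the target).

h = [7.3787, 0.0000, 7.9430, 7.3747, 7.9427, 7.3274]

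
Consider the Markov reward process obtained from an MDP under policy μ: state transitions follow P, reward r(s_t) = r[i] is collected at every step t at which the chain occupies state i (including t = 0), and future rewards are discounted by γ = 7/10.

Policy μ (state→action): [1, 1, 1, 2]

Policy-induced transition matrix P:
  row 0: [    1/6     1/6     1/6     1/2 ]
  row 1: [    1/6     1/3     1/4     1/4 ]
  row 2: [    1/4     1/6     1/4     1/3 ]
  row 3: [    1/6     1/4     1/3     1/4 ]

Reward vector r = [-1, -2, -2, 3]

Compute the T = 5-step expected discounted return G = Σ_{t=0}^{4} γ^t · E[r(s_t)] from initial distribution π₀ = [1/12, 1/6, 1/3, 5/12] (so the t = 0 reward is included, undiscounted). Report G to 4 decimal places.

t=0: π = [0.0833, 0.1667, 0.3333, 0.4167], E[r] = 0.1667, γ^t·E[r] = 0.166667, running G = 0.166667
t=1: π = [0.1944, 0.2292, 0.2778, 0.2986], E[r] = -0.3125, γ^t·E[r] = -0.218750, running G = -0.052083
t=2: π = [0.1898, 0.2297, 0.2587, 0.3218], E[r] = -0.2014, γ^t·E[r] = -0.098681, running G = -0.150764
t=3: π = [0.1882, 0.2318, 0.2610, 0.3190], E[r] = -0.2167, γ^t·E[r] = -0.074337, running G = -0.225100
t=4: π = [0.1884, 0.2319, 0.2609, 0.3188], E[r] = -0.2176, γ^t·E[r] = -0.052235, running G = -0.277336

G = -0.2773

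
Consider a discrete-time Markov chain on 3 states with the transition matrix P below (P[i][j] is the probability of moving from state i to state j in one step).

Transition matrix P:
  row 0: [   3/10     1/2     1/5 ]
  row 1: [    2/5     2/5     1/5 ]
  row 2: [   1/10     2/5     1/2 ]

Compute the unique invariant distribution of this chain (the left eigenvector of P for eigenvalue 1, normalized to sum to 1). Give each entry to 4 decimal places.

Balance equations π_j = Σ_i π_i·P[i][j]:
  π_0 = 3/10·π_0 + 2/5·π_1 + 1/10·π_2
  π_1 = 1/2·π_0 + 2/5·π_1 + 2/5·π_2
  normalize: π_0 + π_1 + π_2 = 1
Solving the linear system gives exactly π = [2/7, 3/7, 2/7].

π = [0.2857, 0.4286, 0.2857]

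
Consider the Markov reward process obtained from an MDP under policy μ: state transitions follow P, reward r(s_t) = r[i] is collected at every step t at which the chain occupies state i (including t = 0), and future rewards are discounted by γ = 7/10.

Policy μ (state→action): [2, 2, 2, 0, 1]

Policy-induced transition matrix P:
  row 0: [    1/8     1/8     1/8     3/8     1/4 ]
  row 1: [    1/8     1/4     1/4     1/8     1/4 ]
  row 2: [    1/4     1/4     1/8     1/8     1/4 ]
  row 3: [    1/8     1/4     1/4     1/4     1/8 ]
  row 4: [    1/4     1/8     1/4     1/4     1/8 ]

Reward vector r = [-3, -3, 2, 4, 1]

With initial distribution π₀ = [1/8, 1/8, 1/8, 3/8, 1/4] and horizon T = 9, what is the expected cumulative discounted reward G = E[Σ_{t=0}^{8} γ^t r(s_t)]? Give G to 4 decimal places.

G = 2.0640

t=0: π = [0.1250, 0.1250, 0.1250, 0.3750, 0.2500], E[r] = 1.2500, γ^t·E[r] = 1.250000, running G = 1.250000
t=1: π = [0.1719, 0.2031, 0.2188, 0.2344, 0.1719], E[r] = 0.4219, γ^t·E[r] = 0.295313, running G = 1.545313
t=2: π = [0.1738, 0.2070, 0.2012, 0.2188, 0.1992], E[r] = 0.3340, γ^t·E[r] = 0.163652, running G = 1.708965
t=3: π = [0.1750, 0.2034, 0.2031, 0.2207, 0.1978], E[r] = 0.3516, γ^t·E[r] = 0.120586, running G = 1.829551
t=4: π = [0.1751, 0.2034, 0.2027, 0.2211, 0.1977], E[r] = 0.3519, γ^t·E[r] = 0.084491, running G = 1.914042
t=5: π = [0.1751, 0.2034, 0.2028, 0.2211, 0.1977], E[r] = 0.3523, γ^t·E[r] = 0.059216, running G = 1.973258
t=6: π = [0.1751, 0.2034, 0.2028, 0.2211, 0.1977], E[r] = 0.3522, γ^t·E[r] = 0.041441, running G = 2.014699
t=7: π = [0.1751, 0.2034, 0.2028, 0.2211, 0.1977], E[r] = 0.3522, γ^t·E[r] = 0.029008, running G = 2.043707
t=8: π = [0.1751, 0.2034, 0.2028, 0.2211, 0.1977], E[r] = 0.3522, γ^t·E[r] = 0.020306, running G = 2.064013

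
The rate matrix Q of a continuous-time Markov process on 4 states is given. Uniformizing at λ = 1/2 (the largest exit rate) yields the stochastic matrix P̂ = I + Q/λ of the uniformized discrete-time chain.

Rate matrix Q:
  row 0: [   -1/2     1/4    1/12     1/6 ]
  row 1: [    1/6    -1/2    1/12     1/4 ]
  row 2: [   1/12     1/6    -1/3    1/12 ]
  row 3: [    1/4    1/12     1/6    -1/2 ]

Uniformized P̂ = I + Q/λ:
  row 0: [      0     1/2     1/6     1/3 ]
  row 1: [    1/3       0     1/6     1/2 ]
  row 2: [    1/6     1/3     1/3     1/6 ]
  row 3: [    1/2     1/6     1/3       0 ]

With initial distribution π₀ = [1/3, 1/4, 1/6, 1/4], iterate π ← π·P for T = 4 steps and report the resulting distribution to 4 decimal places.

t=0: π = [0.3333, 0.2500, 0.1667, 0.2500]
t=1: π = [0.2361, 0.2639, 0.2361, 0.2639]
t=2: π = [0.2593, 0.2407, 0.2500, 0.2500]
t=3: π = [0.2469, 0.2546, 0.2500, 0.2485]
t=4: π = [0.2508, 0.2482, 0.2497, 0.2513]

π = [0.2508, 0.2482, 0.2497, 0.2513]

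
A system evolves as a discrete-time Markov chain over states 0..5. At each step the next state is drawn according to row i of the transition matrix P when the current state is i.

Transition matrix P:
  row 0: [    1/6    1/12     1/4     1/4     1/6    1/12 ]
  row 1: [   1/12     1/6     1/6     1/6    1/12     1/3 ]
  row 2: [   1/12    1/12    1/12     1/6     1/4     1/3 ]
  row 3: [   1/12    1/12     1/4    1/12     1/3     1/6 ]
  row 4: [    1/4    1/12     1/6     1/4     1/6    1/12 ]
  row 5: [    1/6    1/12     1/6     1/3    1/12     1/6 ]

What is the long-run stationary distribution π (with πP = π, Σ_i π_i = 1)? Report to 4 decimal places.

π = [0.1428, 0.0909, 0.1808, 0.2080, 0.1935, 0.1839]

Balance equations π_j = Σ_i π_i·P[i][j]:
  π_0 = 1/6·π_0 + 1/12·π_1 + 1/12·π_2 + 1/12·π_3 + 1/4·π_4 + 1/6·π_5
  π_1 = 1/12·π_0 + 1/6·π_1 + 1/12·π_2 + 1/12·π_3 + 1/12·π_4 + 1/12·π_5
  π_2 = 1/4·π_0 + 1/6·π_1 + 1/12·π_2 + 1/4·π_3 + 1/6·π_4 + 1/6·π_5
  π_3 = 1/4·π_0 + 1/6·π_1 + 1/6·π_2 + 1/12·π_3 + 1/4·π_4 + 1/3·π_5
  π_4 = 1/6·π_0 + 1/12·π_1 + 1/4·π_2 + 1/3·π_3 + 1/6·π_4 + 1/12·π_5
  normalize: π_0 + π_1 + π_2 + π_3 + π_4 + π_5 = 1
Solving the linear system gives exactly π = [41303/289212, 1/11, 17433/96404, 15040/72303, 55963/289212, 53195/289212].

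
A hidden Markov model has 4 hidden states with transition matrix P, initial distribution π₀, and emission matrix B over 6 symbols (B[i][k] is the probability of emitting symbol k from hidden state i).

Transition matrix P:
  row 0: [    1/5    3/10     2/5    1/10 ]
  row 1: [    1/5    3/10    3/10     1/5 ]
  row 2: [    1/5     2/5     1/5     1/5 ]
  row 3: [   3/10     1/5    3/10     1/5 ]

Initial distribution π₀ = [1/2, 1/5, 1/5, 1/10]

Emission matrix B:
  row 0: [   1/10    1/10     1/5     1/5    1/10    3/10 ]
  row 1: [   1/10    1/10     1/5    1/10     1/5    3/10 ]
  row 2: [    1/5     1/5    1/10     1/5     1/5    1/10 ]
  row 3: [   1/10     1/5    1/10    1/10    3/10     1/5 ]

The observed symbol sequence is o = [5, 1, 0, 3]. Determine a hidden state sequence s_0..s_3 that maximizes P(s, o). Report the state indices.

path = [0, 2, 1, 2]

t=0: δ = [1.500e-01, 6.000e-02, 2.000e-02, 2.000e-02]  (obs o_0=5)
t=1: δ = [3.000e-03, 4.500e-03, 1.200e-02, 3.000e-03]  ψ = [0, 0, 0, 0]  (obs o_1=1)
t=2: δ = [2.400e-04, 4.800e-04, 4.800e-04, 2.400e-04]  ψ = [2, 2, 2, 2]  (obs o_2=0)
t=3: δ = [1.920e-05, 1.920e-05, 2.880e-05, 9.600e-06]  ψ = [1, 2, 1, 1]  (obs o_3=3)
backtrack: best end state = 2; path = [0, 2, 1, 2]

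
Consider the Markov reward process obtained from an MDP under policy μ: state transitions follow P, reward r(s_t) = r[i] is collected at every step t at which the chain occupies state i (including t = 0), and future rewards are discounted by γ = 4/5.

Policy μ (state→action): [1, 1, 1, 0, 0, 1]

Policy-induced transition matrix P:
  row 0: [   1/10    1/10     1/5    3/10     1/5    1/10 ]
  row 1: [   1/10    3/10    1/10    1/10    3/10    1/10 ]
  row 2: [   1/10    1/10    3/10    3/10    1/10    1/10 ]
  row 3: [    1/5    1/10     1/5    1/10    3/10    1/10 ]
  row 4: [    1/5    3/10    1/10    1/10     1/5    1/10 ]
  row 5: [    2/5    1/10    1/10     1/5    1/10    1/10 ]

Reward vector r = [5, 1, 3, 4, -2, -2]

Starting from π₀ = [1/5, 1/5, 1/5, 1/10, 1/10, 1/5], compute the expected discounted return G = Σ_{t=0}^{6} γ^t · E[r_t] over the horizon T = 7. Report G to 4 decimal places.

t=0: π = [0.2000, 0.2000, 0.2000, 0.1000, 0.1000, 0.2000], E[r] = 1.6000, γ^t·E[r] = 1.600000, running G = 1.600000
t=1: π = [0.1800, 0.1600, 0.1700, 0.2000, 0.1900, 0.1000], E[r] = 1.7900, γ^t·E[r] = 1.432000, running G = 3.032000
t=2: π = [0.1690, 0.1700, 0.1720, 0.1800, 0.2090, 0.1000], E[r] = 1.6330, γ^t·E[r] = 1.045120, running G = 4.077120
t=3: π = [0.1689, 0.1758, 0.1693, 0.1782, 0.2078, 0.1000], E[r] = 1.6254, γ^t·E[r] = 0.832205, running G = 4.909325
t=4: π = [0.1686, 0.1767, 0.1686, 0.1776, 0.2085, 0.1000], E[r] = 1.6191, γ^t·E[r] = 0.663163, running G = 5.572488
t=5: π = [0.1686, 0.1770, 0.1683, 0.1774, 0.2086, 0.1000], E[r] = 1.6177, γ^t·E[r] = 0.530083, running G = 6.102571
t=6: π = [0.1686, 0.1771, 0.1683, 0.1774, 0.2086, 0.1000], E[r] = 1.6173, γ^t·E[r] = 0.423960, running G = 6.526531

G = 6.5265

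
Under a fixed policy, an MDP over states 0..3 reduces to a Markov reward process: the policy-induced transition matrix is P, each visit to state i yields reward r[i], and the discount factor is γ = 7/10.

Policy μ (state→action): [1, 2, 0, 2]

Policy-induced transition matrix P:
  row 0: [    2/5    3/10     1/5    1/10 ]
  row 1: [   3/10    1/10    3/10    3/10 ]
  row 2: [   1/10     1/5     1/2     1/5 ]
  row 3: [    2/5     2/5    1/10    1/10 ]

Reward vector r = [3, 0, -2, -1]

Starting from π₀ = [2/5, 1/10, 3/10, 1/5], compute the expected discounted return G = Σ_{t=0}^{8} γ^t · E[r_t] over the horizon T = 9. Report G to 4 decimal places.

G = 0.6766

t=0: π = [0.4000, 0.1000, 0.3000, 0.2000], E[r] = 0.4000, γ^t·E[r] = 0.400000, running G = 0.400000
t=1: π = [0.3000, 0.2700, 0.2800, 0.1500], E[r] = 0.1900, γ^t·E[r] = 0.133000, running G = 0.533000
t=2: π = [0.2890, 0.2330, 0.2960, 0.1820], E[r] = 0.0930, γ^t·E[r] = 0.045570, running G = 0.578570
t=3: π = [0.2879, 0.2420, 0.2939, 0.1762], E[r] = 0.0997, γ^t·E[r] = 0.034197, running G = 0.612767
t=4: π = [0.2876, 0.2398, 0.2948, 0.1778], E[r] = 0.0956, γ^t·E[r] = 0.022954, running G = 0.635721
t=5: π = [0.2876, 0.2403, 0.2946, 0.1774], E[r] = 0.0961, γ^t·E[r] = 0.016148, running G = 0.651868
t=6: π = [0.2876, 0.2402, 0.2947, 0.1775], E[r] = 0.0958, γ^t·E[r] = 0.011276, running G = 0.663144
t=7: π = [0.2876, 0.2402, 0.2947, 0.1775], E[r] = 0.0959, γ^t·E[r] = 0.007895, running G = 0.671040
t=8: π = [0.2876, 0.2402, 0.2947, 0.1775], E[r] = 0.0959, γ^t·E[r] = 0.005526, running G = 0.676566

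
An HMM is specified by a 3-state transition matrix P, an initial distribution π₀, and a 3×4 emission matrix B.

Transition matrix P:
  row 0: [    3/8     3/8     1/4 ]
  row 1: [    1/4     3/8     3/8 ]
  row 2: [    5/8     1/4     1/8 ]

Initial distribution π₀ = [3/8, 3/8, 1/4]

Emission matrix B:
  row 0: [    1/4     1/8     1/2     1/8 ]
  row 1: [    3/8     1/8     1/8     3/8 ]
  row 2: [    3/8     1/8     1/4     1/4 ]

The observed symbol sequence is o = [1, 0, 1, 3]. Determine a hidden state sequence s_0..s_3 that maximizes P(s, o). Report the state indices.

path = [1, 2, 0, 1]

t=0: δ = [4.688e-02, 4.688e-02, 3.125e-02]  (obs o_0=1)
t=1: δ = [4.883e-03, 6.592e-03, 6.592e-03]  ψ = [2, 0, 1]  (obs o_1=0)
t=2: δ = [5.150e-04, 3.090e-04, 3.090e-04]  ψ = [2, 1, 1]  (obs o_2=1)
t=3: δ = [2.414e-05, 7.242e-05, 3.219e-05]  ψ = [0, 0, 0]  (obs o_3=3)
backtrack: best end state = 1; path = [1, 2, 0, 1]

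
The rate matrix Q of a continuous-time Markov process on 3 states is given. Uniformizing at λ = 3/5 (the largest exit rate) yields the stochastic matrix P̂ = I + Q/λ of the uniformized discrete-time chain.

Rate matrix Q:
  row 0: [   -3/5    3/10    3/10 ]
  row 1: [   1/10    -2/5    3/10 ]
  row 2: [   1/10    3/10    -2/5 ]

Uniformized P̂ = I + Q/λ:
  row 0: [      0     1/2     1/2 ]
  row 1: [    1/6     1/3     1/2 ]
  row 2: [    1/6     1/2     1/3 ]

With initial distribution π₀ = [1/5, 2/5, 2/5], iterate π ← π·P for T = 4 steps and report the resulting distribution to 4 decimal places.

t=0: π = [0.2000, 0.4000, 0.4000]
t=1: π = [0.1333, 0.4333, 0.4333]
t=2: π = [0.1444, 0.4278, 0.4278]
t=3: π = [0.1426, 0.4287, 0.4287]
t=4: π = [0.1429, 0.4285, 0.4285]

π = [0.1429, 0.4285, 0.4285]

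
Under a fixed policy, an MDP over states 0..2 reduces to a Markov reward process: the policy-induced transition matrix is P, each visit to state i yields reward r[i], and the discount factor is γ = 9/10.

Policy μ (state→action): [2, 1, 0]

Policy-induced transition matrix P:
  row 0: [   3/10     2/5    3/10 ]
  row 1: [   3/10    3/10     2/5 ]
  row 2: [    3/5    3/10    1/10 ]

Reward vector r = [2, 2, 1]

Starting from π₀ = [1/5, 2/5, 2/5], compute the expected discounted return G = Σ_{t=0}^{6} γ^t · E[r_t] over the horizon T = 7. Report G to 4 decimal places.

G = 8.8758

t=0: π = [0.2000, 0.4000, 0.4000], E[r] = 1.6000, γ^t·E[r] = 1.600000, running G = 1.600000
t=1: π = [0.4200, 0.3200, 0.2600], E[r] = 1.7400, γ^t·E[r] = 1.566000, running G = 3.166000
t=2: π = [0.3780, 0.3420, 0.2800], E[r] = 1.7200, γ^t·E[r] = 1.393200, running G = 4.559200
t=3: π = [0.3840, 0.3378, 0.2782], E[r] = 1.7218, γ^t·E[r] = 1.255192, running G = 5.814392
t=4: π = [0.3835, 0.3384, 0.2781], E[r] = 1.7219, γ^t·E[r] = 1.129712, running G = 6.944105
t=5: π = [0.3834, 0.3383, 0.2782], E[r] = 1.7218, γ^t·E[r] = 1.016699, running G = 7.960803
t=6: π = [0.3835, 0.3383, 0.2782], E[r] = 1.7218, γ^t·E[r] = 0.915039, running G = 8.875842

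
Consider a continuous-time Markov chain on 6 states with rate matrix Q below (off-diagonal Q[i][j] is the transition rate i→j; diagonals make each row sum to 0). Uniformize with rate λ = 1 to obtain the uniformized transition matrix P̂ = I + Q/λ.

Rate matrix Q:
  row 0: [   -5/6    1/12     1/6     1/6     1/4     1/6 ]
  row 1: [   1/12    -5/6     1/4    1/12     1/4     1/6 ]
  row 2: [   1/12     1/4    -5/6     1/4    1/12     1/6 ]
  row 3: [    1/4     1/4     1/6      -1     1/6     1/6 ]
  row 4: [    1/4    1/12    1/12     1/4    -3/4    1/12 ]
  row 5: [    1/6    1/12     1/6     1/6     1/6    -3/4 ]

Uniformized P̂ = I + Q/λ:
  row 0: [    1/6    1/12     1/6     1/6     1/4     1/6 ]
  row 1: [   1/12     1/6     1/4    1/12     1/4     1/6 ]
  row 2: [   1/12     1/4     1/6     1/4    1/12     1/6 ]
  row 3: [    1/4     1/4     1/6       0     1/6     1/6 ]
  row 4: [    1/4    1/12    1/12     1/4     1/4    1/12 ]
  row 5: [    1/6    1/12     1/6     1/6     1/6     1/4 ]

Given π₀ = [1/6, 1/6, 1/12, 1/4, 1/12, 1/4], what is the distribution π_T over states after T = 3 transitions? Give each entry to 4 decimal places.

t=0: π = [0.1667, 0.1667, 0.0833, 0.2500, 0.0833, 0.2500]
t=1: π = [0.1736, 0.1528, 0.1736, 0.1250, 0.1944, 0.1806]
t=2: π = [0.1661, 0.1458, 0.1632, 0.1638, 0.1956, 0.1655]
t=3: π = [0.1709, 0.1500, 0.1625, 0.1571, 0.1954, 0.1642]

π = [0.1709, 0.1500, 0.1625, 0.1571, 0.1954, 0.1642]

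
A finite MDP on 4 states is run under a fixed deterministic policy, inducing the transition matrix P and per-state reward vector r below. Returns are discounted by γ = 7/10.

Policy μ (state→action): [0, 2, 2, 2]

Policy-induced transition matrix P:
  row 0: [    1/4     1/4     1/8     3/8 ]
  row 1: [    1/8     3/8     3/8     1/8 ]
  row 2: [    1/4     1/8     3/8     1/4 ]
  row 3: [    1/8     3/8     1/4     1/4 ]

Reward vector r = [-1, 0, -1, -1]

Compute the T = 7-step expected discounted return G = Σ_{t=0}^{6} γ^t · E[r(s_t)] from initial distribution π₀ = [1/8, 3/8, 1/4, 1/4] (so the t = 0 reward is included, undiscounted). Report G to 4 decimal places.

G = -2.1009

t=0: π = [0.1250, 0.3750, 0.2500, 0.2500], E[r] = -0.6250, γ^t·E[r] = -0.625000, running G = -0.625000
t=1: π = [0.1719, 0.2969, 0.3125, 0.2188], E[r] = -0.7031, γ^t·E[r] = -0.492188, running G = -1.117188
t=2: π = [0.1855, 0.2754, 0.3047, 0.2344], E[r] = -0.7246, γ^t·E[r] = -0.355059, running G = -1.472246
t=3: π = [0.1863, 0.2756, 0.2993, 0.2388], E[r] = -0.7244, γ^t·E[r] = -0.248457, running G = -1.720703
t=4: π = [0.1857, 0.2769, 0.2986, 0.2388], E[r] = -0.7231, γ^t·E[r] = -0.173620, running G = -1.894323
t=5: π = [0.1855, 0.2771, 0.2987, 0.2386], E[r] = -0.7229, γ^t·E[r] = -0.121491, running G = -2.015814
t=6: π = [0.1855, 0.2771, 0.2988, 0.2385], E[r] = -0.7229, γ^t·E[r] = -0.085045, running G = -2.100859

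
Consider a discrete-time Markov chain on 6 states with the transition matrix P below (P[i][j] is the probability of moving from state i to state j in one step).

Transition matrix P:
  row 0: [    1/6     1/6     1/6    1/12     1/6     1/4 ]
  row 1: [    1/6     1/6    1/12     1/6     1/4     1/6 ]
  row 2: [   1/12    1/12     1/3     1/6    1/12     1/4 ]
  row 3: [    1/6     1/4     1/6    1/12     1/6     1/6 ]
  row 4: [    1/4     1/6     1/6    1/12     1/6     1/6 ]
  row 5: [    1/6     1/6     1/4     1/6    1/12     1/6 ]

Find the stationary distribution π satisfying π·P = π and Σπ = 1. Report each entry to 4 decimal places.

π = [0.1619, 0.1605, 0.2037, 0.1301, 0.1466, 0.1971]

Balance equations π_j = Σ_i π_i·P[i][j]:
  π_0 = 1/6·π_0 + 1/6·π_1 + 1/12·π_2 + 1/6·π_3 + 1/4·π_4 + 1/6·π_5
  π_1 = 1/6·π_0 + 1/6·π_1 + 1/12·π_2 + 1/4·π_3 + 1/6·π_4 + 1/6·π_5
  π_2 = 1/6·π_0 + 1/12·π_1 + 1/3·π_2 + 1/6·π_3 + 1/6·π_4 + 1/4·π_5
  π_3 = 1/12·π_0 + 1/6·π_1 + 1/6·π_2 + 1/12·π_3 + 1/12·π_4 + 1/6·π_5
  π_4 = 1/6·π_0 + 1/4·π_1 + 1/12·π_2 + 1/6·π_3 + 1/6·π_4 + 1/12·π_5
  normalize: π_0 + π_1 + π_2 + π_3 + π_4 + π_5 = 1
Solving the linear system gives exactly π = [3584/22135, 7107/44270, 4508/22135, 576/4427, 3246/22135, 8727/44270].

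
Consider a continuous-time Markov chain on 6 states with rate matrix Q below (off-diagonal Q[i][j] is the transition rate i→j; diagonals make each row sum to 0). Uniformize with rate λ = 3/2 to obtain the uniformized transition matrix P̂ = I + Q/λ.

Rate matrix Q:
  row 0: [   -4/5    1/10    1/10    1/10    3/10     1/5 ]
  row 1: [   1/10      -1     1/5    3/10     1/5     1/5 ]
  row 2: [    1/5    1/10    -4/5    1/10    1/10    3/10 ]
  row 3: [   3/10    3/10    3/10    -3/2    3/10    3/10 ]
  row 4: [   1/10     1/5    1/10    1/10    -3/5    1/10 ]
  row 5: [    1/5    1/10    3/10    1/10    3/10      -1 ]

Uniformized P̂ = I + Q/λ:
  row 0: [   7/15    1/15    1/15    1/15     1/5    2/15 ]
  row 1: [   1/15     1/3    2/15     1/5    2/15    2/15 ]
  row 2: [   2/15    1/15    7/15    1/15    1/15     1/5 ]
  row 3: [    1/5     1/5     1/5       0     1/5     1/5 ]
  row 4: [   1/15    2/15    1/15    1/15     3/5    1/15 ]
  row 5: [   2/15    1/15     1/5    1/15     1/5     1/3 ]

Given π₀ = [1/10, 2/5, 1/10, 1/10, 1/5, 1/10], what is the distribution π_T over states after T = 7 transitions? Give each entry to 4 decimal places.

t=0: π = [0.1000, 0.4000, 0.1000, 0.1000, 0.2000, 0.1000]
t=1: π = [0.1333, 0.2000, 0.1600, 0.1133, 0.2400, 0.1533]
t=2: π = [0.1560, 0.1511, 0.1796, 0.0858, 0.2613, 0.1662]
t=3: π = [0.1636, 0.1358, 0.1822, 0.0811, 0.2705, 0.1668]
t=4: π = [0.1662, 0.1317, 0.1816, 0.0794, 0.2749, 0.1662]
t=5: π = [0.1669, 0.1307, 0.1809, 0.0789, 0.2769, 0.1657]
t=6: π = [0.1671, 0.1305, 0.1803, 0.0788, 0.2780, 0.1653]
t=7: π = [0.1670, 0.1305, 0.1801, 0.0788, 0.2784, 0.1651]

π = [0.1670, 0.1305, 0.1801, 0.0788, 0.2784, 0.1651]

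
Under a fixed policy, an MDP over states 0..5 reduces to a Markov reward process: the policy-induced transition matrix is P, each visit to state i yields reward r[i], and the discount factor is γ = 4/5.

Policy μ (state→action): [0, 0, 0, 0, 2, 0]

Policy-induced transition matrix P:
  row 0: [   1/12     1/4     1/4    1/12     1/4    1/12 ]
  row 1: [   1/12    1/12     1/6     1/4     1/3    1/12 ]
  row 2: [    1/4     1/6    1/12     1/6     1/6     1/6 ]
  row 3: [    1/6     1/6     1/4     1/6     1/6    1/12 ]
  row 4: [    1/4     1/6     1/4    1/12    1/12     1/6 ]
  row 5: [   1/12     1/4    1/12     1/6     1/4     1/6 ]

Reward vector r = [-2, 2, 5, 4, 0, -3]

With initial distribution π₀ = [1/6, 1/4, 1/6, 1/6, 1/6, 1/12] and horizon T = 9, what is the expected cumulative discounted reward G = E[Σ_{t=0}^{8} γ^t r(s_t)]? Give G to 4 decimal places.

G = 5.3854

t=0: π = [0.1667, 0.2500, 0.1667, 0.1667, 0.1667, 0.0833], E[r] = 1.4167, γ^t·E[r] = 1.416667, running G = 1.416667
t=1: π = [0.1528, 0.1667, 0.1875, 0.1597, 0.2153, 0.1181], E[r] = 1.2500, γ^t·E[r] = 1.000000, running G = 2.416667
t=2: π = [0.1638, 0.1753, 0.1852, 0.1499, 0.1991, 0.1267], E[r] = 1.1684, γ^t·E[r] = 0.747778, running G = 3.164444
t=3: π = [0.1599, 0.1763, 0.1834, 0.1510, 0.2035, 0.1259], E[r] = 1.1762, γ^t·E[r] = 0.602222, running G = 3.766667
t=4: π = [0.1604, 0.1758, 0.1838, 0.1511, 0.2029, 0.1261], E[r] = 1.1757, γ^t·E[r] = 0.481549, running G = 4.248216
t=5: π = [0.1604, 0.1759, 0.1837, 0.1510, 0.2029, 0.1261], E[r] = 1.1756, γ^t·E[r] = 0.385218, running G = 4.633434
t=6: π = [0.1604, 0.1759, 0.1837, 0.1510, 0.2029, 0.1261], E[r] = 1.1756, γ^t·E[r] = 0.308183, running G = 4.941617
t=7: π = [0.1604, 0.1759, 0.1837, 0.1510, 0.2029, 0.1261], E[r] = 1.1756, γ^t·E[r] = 0.246545, running G = 5.188162
t=8: π = [0.1604, 0.1759, 0.1837, 0.1510, 0.2029, 0.1261], E[r] = 1.1756, γ^t·E[r] = 0.197236, running G = 5.385398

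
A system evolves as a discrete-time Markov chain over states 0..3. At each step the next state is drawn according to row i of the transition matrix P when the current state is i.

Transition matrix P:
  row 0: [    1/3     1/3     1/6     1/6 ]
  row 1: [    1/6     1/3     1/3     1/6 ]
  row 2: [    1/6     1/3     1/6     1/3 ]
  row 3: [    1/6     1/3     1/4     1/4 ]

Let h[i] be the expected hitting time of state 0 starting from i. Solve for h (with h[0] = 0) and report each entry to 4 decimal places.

h = [0.0000, 6.0000, 6.0000, 6.0000]

First-step conditioning: h[0] = 0; for i ≠ 0, h[i] = 1 + Σ_k P[i][k]·h[k].
  h[1] = 1 + 1/3·h[1] + 1/3·h[2] + 1/6·h[3]
  h[2] = 1 + 1/3·h[1] + 1/6·h[2] + 1/3·h[3]
  h[3] = 1 + 1/3·h[1] + 1/4·h[2] + 1/4·h[3]
Solving the 3×3 linear system over states ≠ 0 gives exactly h = [0, 6, 6, 6] (h[0] = 0 is the target).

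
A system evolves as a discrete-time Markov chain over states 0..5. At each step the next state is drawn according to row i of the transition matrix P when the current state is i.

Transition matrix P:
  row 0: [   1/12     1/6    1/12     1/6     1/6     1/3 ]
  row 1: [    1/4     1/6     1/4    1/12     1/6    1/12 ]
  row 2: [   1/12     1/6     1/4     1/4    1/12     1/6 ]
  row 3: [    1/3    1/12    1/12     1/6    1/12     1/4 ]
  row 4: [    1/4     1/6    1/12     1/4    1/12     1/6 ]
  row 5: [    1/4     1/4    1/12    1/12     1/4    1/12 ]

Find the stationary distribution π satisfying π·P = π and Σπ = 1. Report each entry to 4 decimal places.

π = [0.2066, 0.1687, 0.1337, 0.1605, 0.1454, 0.1850]

Balance equations π_j = Σ_i π_i·P[i][j]:
  π_0 = 1/12·π_0 + 1/4·π_1 + 1/12·π_2 + 1/3·π_3 + 1/4·π_4 + 1/4·π_5
  π_1 = 1/6·π_0 + 1/6·π_1 + 1/6·π_2 + 1/12·π_3 + 1/6·π_4 + 1/4·π_5
  π_2 = 1/12·π_0 + 1/4·π_1 + 1/4·π_2 + 1/12·π_3 + 1/12·π_4 + 1/12·π_5
  π_3 = 1/6·π_0 + 1/12·π_1 + 1/4·π_2 + 1/6·π_3 + 1/4·π_4 + 1/12·π_5
  π_4 = 1/6·π_0 + 1/6·π_1 + 1/12·π_2 + 1/12·π_3 + 1/12·π_4 + 1/4·π_5
  normalize: π_0 + π_1 + π_2 + π_3 + π_4 + π_5 = 1
Solving the linear system gives exactly π = [29785/144139, 24318/144139, 38555/288278, 23128/144139, 41929/288278, 26666/144139].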